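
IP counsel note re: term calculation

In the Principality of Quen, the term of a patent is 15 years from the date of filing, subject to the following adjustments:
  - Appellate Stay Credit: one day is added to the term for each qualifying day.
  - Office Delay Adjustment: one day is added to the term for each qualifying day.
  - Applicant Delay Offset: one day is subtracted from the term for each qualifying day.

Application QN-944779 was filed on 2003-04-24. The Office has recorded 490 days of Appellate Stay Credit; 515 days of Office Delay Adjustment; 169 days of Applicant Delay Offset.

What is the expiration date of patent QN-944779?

2020-08-07

Base term: filing date + 15 years → 24 April 2018.
Appellate Stay Credit: +490 days → 27 August 2019.
Office Delay Adjustment: +515 days → 23 January 2021.
Applicant Delay Offset: −169 days → 7 August 2020.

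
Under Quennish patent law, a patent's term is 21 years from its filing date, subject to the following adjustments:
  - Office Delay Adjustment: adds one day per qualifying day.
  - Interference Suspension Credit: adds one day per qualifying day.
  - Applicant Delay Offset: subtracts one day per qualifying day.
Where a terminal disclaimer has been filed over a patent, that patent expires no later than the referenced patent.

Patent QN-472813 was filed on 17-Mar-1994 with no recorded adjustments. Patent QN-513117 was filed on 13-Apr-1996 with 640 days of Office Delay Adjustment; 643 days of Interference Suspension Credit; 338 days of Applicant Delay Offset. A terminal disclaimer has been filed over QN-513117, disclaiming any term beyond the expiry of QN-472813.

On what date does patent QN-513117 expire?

Natural term of QN-513117:
  Base: filing + 21 years → 13 April 2017.
  Office Delay Adjustment: +640 days → 13 January 2019.
  Interference Suspension Credit: +643 days → 17 October 2020.
  Applicant Delay Offset: −338 days → 14 November 2019.
Expiry of referenced patent QN-472813:
  Base: filing + 21 years → 17 March 2015.
Terminal disclaimer: QN-513117 expires on the earlier of 14 November 2019 and 17 March 2015.

March 17, 2015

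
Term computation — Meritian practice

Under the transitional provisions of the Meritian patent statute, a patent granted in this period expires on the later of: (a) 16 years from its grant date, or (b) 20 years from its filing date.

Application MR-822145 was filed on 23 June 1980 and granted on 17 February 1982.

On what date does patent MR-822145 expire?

June 23, 2000

(a) grant + 16 years → 17 February 1998.
(b) filing + 20 years → 23 June 2000.
Later of the two: 23 June 2000.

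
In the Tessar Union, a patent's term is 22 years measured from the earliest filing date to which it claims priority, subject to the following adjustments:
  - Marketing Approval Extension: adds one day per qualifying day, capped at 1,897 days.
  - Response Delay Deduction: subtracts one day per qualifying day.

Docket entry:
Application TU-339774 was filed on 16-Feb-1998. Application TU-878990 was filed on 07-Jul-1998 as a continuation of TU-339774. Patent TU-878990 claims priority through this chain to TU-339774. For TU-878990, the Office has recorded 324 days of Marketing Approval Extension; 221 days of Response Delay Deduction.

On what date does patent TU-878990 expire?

May 29, 2020

Earliest priority filing: 16 February 1998.
Base term: 16 February 1998 + 22 years → 16 February 2020.
Marketing Approval Extension: 324 days (within the 1897-day cap) → +324 days → 5 January 2021.
Response Delay Deduction: −221 days → 29 May 2020.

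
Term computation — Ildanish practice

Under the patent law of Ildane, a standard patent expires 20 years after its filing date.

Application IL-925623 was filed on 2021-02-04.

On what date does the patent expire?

2041-02-04

Filing date + 20 years → 4 February 2041.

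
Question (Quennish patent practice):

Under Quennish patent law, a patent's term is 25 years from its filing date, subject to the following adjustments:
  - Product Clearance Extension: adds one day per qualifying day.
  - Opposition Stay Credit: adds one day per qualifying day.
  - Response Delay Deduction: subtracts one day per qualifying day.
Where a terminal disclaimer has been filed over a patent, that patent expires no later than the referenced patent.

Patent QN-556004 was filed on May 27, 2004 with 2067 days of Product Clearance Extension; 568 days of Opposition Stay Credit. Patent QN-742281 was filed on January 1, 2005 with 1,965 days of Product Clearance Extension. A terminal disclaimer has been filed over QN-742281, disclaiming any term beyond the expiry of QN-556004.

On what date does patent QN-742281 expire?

Natural term of QN-742281:
  Base: filing + 25 years → 1 January 2030.
  Product Clearance Extension: +1965 days → 20 May 2035.
Expiry of referenced patent QN-556004:
  Base: filing + 25 years → 27 May 2029.
  Product Clearance Extension: +2067 days → 23 January 2035.
  Opposition Stay Credit: +568 days → 13 August 2036.
Terminal disclaimer: QN-742281 expires on the earlier of 20 May 2035 and 13 August 2036.

2035-05-20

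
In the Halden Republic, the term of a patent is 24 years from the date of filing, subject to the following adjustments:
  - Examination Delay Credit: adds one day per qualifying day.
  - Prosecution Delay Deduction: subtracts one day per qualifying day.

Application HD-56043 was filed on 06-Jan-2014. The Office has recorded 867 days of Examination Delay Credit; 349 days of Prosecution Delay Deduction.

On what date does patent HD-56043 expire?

2039-06-08

Base term: filing date + 24 years → 6 January 2038.
Examination Delay Credit: +867 days → 22 May 2040.
Prosecution Delay Deduction: −349 days → 8 June 2039.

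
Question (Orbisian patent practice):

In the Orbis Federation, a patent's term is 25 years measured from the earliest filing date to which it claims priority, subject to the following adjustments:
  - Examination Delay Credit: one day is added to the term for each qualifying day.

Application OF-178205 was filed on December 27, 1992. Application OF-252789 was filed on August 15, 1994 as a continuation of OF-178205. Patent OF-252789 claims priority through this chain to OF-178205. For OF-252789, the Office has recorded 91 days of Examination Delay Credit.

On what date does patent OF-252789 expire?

Earliest priority filing: 27 December 1992.
Base term: 27 December 1992 + 25 years → 27 December 2017.
Examination Delay Credit: +91 days → 28 March 2018.

2018-03-28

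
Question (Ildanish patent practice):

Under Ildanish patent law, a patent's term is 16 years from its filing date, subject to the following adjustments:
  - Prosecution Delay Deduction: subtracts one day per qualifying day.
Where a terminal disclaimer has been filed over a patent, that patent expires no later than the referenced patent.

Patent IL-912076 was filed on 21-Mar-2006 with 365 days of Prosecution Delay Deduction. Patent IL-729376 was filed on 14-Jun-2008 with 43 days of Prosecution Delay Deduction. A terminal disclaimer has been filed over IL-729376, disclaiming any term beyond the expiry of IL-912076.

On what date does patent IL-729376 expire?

March 21, 2021

Natural term of IL-729376:
  Base: filing + 16 years → 14 June 2024.
  Prosecution Delay Deduction: −43 days → 2 May 2024.
Expiry of referenced patent IL-912076:
  Base: filing + 16 years → 21 March 2022.
  Prosecution Delay Deduction: −365 days → 21 March 2021.
Terminal disclaimer: IL-729376 expires on the earlier of 2 May 2024 and 21 March 2021.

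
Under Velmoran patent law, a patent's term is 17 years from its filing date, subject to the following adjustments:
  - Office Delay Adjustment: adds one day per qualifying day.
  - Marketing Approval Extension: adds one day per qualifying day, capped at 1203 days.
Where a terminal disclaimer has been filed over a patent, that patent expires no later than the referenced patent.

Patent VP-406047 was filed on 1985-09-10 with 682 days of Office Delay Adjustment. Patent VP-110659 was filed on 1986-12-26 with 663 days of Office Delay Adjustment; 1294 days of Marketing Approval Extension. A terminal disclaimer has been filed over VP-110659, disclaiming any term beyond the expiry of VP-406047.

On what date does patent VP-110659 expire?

Natural term of VP-110659:
  Base: filing + 17 years → 26 December 2003.
  Office Delay Adjustment: +663 days → 19 October 2005.
  Marketing Approval Extension: 1294 days claimed exceeds the 1203-day cap, so +1203 days → 3 February 2009.
Expiry of referenced patent VP-406047:
  Base: filing + 17 years → 10 September 2002.
  Office Delay Adjustment: +682 days → 23 July 2004.
Terminal disclaimer: VP-110659 expires on the earlier of 3 February 2009 and 23 July 2004.

July 23, 2004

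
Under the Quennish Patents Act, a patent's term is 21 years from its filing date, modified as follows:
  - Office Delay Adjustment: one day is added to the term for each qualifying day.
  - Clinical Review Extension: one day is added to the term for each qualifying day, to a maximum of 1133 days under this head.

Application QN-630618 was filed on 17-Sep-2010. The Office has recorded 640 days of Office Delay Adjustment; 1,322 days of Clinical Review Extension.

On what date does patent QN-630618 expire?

Base term: filing date + 21 years → 17 September 2031.
Office Delay Adjustment: +640 days → 18 June 2033.
Clinical Review Extension: 1322 days claimed exceeds the 1133-day cap, so +1133 days → 25 July 2036.

2036-07-25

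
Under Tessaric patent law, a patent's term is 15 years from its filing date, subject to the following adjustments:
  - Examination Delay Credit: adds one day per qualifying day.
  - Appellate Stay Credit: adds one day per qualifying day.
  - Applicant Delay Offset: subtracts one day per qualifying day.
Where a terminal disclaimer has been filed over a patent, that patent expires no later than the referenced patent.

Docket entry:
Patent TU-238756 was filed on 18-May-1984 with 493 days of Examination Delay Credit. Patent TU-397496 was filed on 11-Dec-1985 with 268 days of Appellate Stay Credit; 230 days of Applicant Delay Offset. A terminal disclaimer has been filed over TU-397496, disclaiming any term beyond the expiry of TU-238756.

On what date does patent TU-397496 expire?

September 22, 2000

Natural term of TU-397496:
  Base: filing + 15 years → 11 December 2000.
  Appellate Stay Credit: +268 days → 5 September 2001.
  Applicant Delay Offset: −230 days → 18 January 2001.
Expiry of referenced patent TU-238756:
  Base: filing + 15 years → 18 May 1999.
  Examination Delay Credit: +493 days → 22 September 2000.
Terminal disclaimer: TU-397496 expires on the earlier of 18 January 2001 and 22 September 2000.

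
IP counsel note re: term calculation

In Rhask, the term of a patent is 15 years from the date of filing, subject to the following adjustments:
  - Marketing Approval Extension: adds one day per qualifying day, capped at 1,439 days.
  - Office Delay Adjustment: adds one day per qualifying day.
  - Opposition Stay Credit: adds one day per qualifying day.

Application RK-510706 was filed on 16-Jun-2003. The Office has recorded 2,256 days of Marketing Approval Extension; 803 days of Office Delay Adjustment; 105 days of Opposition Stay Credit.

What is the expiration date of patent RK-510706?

November 18, 2024

Base term: filing date + 15 years → 16 June 2018.
Marketing Approval Extension: 2256 days claimed exceeds the 1439-day cap, so +1439 days → 25 May 2022.
Office Delay Adjustment: +803 days → 5 August 2024.
Opposition Stay Credit: +105 days → 18 November 2024.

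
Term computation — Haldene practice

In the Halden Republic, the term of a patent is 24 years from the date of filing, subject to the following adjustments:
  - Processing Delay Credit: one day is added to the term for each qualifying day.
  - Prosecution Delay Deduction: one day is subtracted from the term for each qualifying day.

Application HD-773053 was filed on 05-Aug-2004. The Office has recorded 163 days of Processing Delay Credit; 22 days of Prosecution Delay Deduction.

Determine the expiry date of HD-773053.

December 24, 2028

Base term: filing date + 24 years → 5 August 2028.
Processing Delay Credit: +163 days → 15 January 2029.
Prosecution Delay Deduction: −22 days → 24 December 2028.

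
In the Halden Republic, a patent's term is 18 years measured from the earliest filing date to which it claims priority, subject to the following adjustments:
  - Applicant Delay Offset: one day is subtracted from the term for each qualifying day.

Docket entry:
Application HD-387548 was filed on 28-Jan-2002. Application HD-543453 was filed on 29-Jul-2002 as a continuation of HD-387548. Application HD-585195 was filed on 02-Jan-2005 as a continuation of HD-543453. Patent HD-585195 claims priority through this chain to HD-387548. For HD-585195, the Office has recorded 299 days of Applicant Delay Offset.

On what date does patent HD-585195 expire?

Earliest priority filing: 28 January 2002.
Base term: 28 January 2002 + 18 years → 28 January 2020.
Applicant Delay Offset: −299 days → 4 April 2019.

April 4, 2019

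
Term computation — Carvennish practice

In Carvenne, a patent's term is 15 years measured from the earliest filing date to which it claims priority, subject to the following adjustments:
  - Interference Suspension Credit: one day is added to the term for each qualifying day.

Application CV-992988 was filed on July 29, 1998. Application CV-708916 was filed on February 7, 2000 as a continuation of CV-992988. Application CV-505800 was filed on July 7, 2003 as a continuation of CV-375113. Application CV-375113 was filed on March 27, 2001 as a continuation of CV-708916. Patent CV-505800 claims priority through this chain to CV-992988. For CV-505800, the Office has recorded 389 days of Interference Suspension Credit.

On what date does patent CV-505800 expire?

Earliest priority filing: 29 July 1998.
Base term: 29 July 1998 + 15 years → 29 July 2013.
Interference Suspension Credit: +389 days → 22 August 2014.

2014-08-22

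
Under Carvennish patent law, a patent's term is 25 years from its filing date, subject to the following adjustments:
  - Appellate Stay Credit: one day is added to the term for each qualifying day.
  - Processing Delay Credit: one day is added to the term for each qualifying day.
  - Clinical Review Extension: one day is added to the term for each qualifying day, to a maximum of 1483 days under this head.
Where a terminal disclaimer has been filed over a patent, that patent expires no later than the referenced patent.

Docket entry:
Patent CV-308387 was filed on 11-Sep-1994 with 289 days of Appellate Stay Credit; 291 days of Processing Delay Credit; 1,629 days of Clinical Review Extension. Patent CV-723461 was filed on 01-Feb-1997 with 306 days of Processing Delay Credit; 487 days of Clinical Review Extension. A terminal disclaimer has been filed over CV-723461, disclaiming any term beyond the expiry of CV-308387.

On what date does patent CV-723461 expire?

Natural term of CV-723461:
  Base: filing + 25 years → 1 February 2022.
  Processing Delay Credit: +306 days → 4 December 2022.
  Clinical Review Extension: 487 days (within the 1483-day cap) → +487 days → 4 April 2024.
Expiry of referenced patent CV-308387:
  Base: filing + 25 years → 11 September 2019.
  Appellate Stay Credit: +289 days → 26 June 2020.
  Processing Delay Credit: +291 days → 13 April 2021.
  Clinical Review Extension: 1629 days claimed exceeds the 1483-day cap, so +1483 days → 5 May 2025.
Terminal disclaimer: CV-723461 expires on the earlier of 4 April 2024 and 5 May 2025.

2024-04-04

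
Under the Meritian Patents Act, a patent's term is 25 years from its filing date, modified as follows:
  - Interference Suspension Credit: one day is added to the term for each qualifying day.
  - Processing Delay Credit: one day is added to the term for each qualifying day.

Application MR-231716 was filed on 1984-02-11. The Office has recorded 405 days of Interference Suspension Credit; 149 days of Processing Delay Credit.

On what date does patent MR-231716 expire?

2010-08-19

Base term: filing date + 25 years → 11 February 2009.
Interference Suspension Credit: +405 days → 23 March 2010.
Processing Delay Credit: +149 days → 19 August 2010.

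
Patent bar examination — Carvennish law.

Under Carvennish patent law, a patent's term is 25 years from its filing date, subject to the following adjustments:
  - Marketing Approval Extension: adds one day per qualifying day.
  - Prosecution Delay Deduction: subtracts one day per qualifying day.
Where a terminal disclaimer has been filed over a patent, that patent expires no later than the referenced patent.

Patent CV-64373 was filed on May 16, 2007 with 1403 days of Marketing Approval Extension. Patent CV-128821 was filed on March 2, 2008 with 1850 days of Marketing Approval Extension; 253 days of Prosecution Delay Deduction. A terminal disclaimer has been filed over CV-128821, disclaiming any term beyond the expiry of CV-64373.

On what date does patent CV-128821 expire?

2036-03-19

Natural term of CV-128821:
  Base: filing + 25 years → 2 March 2033.
  Marketing Approval Extension: +1850 days → 26 March 2038.
  Prosecution Delay Deduction: −253 days → 16 July 2037.
Expiry of referenced patent CV-64373:
  Base: filing + 25 years → 16 May 2032.
  Marketing Approval Extension: +1403 days → 19 March 2036.
Terminal disclaimer: CV-128821 expires on the earlier of 16 July 2037 and 19 March 2036.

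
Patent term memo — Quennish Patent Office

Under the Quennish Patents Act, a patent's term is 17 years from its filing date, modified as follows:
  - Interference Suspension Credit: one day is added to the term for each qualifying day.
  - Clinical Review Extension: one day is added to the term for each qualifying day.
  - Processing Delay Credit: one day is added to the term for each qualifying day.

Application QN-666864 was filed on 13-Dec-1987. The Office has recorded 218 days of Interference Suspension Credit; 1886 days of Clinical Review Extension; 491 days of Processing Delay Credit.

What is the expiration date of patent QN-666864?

2012-01-21

Base term: filing date + 17 years → 13 December 2004.
Interference Suspension Credit: +218 days → 19 July 2005.
Clinical Review Extension: +1886 days → 17 September 2010.
Processing Delay Credit: +491 days → 21 January 2012.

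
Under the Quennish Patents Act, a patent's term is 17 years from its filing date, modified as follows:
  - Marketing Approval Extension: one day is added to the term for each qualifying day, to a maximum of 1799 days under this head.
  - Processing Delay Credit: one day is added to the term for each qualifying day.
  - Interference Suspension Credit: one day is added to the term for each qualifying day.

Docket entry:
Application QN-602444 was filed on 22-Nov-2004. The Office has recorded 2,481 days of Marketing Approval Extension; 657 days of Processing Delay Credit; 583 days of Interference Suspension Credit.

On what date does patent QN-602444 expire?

Base term: filing date + 17 years → 22 November 2021.
Marketing Approval Extension: 2481 days claimed exceeds the 1799-day cap, so +1799 days → 26 October 2026.
Processing Delay Credit: +657 days → 13 August 2028.
Interference Suspension Credit: +583 days → 19 March 2030.

March 19, 2030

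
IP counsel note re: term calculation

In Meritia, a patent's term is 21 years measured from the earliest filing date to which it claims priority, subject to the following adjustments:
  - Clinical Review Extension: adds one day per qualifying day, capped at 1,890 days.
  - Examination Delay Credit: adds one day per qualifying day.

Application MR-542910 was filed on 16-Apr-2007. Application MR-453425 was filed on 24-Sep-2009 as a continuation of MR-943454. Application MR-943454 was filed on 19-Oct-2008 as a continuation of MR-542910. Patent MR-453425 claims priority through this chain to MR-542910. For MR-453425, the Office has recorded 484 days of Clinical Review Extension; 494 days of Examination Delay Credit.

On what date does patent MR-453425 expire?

Earliest priority filing: 16 April 2007.
Base term: 16 April 2007 + 21 years → 16 April 2028.
Clinical Review Extension: 484 days (within the 1890-day cap) → +484 days → 13 August 2029.
Examination Delay Credit: +494 days → 20 December 2030.

December 20, 2030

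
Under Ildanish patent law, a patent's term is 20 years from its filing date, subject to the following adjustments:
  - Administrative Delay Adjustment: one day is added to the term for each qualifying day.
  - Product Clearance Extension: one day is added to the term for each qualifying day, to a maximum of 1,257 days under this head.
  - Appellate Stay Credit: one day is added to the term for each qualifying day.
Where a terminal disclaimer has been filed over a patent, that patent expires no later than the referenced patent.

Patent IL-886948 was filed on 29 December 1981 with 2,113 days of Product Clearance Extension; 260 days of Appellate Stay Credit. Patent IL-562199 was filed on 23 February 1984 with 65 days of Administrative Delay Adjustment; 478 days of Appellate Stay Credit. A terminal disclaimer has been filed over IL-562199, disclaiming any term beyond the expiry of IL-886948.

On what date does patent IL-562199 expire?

August 19, 2005

Natural term of IL-562199:
  Base: filing + 20 years → 23 February 2004.
  Administrative Delay Adjustment: +65 days → 28 April 2004.
  Appellate Stay Credit: +478 days → 19 August 2005.
Expiry of referenced patent IL-886948:
  Base: filing + 20 years → 29 December 2001.
  Product Clearance Extension: 2113 days claimed exceeds the 1257-day cap, so +1257 days → 8 June 2005.
  Appellate Stay Credit: +260 days → 23 February 2006.
Terminal disclaimer: IL-562199 expires on the earlier of 19 August 2005 and 23 February 2006.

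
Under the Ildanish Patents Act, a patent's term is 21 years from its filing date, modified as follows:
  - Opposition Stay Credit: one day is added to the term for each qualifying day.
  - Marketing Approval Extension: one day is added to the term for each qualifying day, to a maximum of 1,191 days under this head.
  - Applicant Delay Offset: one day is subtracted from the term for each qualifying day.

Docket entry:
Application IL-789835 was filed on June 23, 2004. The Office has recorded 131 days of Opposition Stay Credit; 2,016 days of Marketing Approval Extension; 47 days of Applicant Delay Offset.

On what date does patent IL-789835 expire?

2028-12-19

Base term: filing date + 21 years → 23 June 2025.
Opposition Stay Credit: +131 days → 1 November 2025.
Marketing Approval Extension: 2016 days claimed exceeds the 1191-day cap, so +1191 days → 4 February 2029.
Applicant Delay Offset: −47 days → 19 December 2028.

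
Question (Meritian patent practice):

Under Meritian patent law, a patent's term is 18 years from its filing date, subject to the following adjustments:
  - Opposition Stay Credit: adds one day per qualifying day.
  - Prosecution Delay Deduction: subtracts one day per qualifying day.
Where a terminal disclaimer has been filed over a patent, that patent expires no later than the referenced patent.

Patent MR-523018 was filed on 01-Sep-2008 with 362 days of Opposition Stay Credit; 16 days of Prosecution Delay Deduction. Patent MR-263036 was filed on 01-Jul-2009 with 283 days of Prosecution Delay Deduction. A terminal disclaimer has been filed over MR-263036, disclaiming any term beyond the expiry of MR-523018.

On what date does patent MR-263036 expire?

2026-09-21

Natural term of MR-263036:
  Base: filing + 18 years → 1 July 2027.
  Prosecution Delay Deduction: −283 days → 21 September 2026.
Expiry of referenced patent MR-523018:
  Base: filing + 18 years → 1 September 2026.
  Opposition Stay Credit: +362 days → 29 August 2027.
  Prosecution Delay Deduction: −16 days → 13 August 2027.
Terminal disclaimer: MR-263036 expires on the earlier of 21 September 2026 and 13 August 2027.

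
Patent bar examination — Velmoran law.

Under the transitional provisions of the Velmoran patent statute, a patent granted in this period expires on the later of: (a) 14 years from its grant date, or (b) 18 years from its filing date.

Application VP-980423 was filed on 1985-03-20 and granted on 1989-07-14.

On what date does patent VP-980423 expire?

2003-07-14

(a) grant + 14 years → 14 July 2003.
(b) filing + 18 years → 20 March 2003.
Later of the two: 14 July 2003.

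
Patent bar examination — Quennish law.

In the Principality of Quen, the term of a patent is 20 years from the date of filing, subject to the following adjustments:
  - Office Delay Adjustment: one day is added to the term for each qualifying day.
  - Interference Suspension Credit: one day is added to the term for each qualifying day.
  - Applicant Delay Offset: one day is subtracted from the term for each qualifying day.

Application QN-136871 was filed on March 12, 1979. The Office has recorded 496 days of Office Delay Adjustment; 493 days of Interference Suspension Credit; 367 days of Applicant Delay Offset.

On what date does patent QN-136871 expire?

November 23, 2000

Base term: filing date + 20 years → 12 March 1999.
Office Delay Adjustment: +496 days → 20 July 2000.
Interference Suspension Credit: +493 days → 25 November 2001.
Applicant Delay Offset: −367 days → 23 November 2000.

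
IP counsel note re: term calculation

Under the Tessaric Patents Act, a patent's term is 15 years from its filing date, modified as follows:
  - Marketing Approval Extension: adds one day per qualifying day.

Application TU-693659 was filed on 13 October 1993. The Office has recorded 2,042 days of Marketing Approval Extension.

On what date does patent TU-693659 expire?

Base term: filing date + 15 years → 13 October 2008.
Marketing Approval Extension: +2042 days → 17 May 2014.

2014-05-17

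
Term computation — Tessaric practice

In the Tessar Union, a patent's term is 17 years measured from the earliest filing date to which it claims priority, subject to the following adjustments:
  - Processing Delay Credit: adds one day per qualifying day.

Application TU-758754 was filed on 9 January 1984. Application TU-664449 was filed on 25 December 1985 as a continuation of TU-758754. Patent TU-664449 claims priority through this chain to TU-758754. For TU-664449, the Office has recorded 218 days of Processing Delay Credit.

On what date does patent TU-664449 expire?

Earliest priority filing: 9 January 1984.
Base term: 9 January 1984 + 17 years → 9 January 2001.
Processing Delay Credit: +218 days → 15 August 2001.

August 15, 2001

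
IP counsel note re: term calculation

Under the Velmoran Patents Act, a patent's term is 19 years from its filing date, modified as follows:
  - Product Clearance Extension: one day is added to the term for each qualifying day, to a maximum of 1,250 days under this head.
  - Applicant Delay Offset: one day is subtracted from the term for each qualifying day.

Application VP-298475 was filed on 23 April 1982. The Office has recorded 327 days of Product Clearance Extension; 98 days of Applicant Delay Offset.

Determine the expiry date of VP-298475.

2001-12-08

Base term: filing date + 19 years → 23 April 2001.
Product Clearance Extension: 327 days (within the 1250-day cap) → +327 days → 16 March 2002.
Applicant Delay Offset: −98 days → 8 December 2001.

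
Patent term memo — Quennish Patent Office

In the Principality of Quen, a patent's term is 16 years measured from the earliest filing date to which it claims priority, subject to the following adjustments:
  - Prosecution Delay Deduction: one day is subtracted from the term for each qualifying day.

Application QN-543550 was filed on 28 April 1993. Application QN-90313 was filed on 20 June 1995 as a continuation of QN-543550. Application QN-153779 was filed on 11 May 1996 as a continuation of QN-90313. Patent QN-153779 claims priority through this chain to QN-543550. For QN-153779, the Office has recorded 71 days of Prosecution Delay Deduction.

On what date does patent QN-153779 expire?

Earliest priority filing: 28 April 1993.
Base term: 28 April 1993 + 16 years → 28 April 2009.
Prosecution Delay Deduction: −71 days → 16 February 2009.

2009-02-16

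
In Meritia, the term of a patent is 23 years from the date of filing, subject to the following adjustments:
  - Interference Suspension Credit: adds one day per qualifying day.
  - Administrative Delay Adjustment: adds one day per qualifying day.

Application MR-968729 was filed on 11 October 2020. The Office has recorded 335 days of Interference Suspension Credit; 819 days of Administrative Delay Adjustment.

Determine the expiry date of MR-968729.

Base term: filing date + 23 years → 11 October 2043.
Interference Suspension Credit: +335 days → 10 September 2044.
Administrative Delay Adjustment: +819 days → 8 December 2046.

2046-12-08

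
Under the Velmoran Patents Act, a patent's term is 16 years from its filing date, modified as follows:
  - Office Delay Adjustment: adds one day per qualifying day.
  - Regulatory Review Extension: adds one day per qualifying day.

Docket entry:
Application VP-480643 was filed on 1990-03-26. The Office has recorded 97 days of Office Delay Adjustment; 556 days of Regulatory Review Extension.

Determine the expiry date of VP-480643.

Base term: filing date + 16 years → 26 March 2006.
Office Delay Adjustment: +97 days → 1 July 2006.
Regulatory Review Extension: +556 days → 8 January 2008.

2008-01-08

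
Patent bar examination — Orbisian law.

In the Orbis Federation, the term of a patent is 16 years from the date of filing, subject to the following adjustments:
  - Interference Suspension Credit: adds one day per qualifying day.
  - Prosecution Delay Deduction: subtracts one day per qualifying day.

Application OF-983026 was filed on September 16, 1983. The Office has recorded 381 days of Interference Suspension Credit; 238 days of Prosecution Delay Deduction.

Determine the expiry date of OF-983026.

2000-02-06

Base term: filing date + 16 years → 16 September 1999.
Interference Suspension Credit: +381 days → 1 October 2000.
Prosecution Delay Deduction: −238 days → 6 February 2000.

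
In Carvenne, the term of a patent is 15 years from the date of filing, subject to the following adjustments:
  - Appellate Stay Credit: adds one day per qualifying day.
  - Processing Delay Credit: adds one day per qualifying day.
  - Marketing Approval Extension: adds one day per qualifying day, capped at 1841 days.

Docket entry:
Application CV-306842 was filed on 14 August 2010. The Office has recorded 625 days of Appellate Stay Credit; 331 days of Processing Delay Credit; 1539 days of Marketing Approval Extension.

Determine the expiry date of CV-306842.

June 13, 2032

Base term: filing date + 15 years → 14 August 2025.
Appellate Stay Credit: +625 days → 1 May 2027.
Processing Delay Credit: +331 days → 27 March 2028.
Marketing Approval Extension: 1539 days (within the 1841-day cap) → +1539 days → 13 June 2032.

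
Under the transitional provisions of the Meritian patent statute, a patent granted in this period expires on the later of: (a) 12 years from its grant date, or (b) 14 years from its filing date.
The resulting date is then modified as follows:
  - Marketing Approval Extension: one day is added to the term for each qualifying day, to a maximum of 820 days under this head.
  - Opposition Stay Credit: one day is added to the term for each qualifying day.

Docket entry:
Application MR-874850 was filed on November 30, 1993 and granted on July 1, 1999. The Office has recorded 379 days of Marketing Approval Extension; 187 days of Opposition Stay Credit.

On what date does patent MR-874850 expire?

(a) grant + 12 years → 1 July 2011.
(b) filing + 14 years → 30 November 2007.
Later of the two: 1 July 2011.
Marketing Approval Extension: 379 days (within the 820-day cap) → +379 days → 14 July 2012.
Opposition Stay Credit: +187 days → 17 January 2013.

January 17, 2013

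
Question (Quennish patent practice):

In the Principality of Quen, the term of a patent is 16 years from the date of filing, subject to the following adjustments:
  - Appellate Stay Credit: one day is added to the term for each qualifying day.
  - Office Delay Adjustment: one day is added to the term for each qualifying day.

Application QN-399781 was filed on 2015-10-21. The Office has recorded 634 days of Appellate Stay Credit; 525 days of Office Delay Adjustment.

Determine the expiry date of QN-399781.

Base term: filing date + 16 years → 21 October 2031.
Appellate Stay Credit: +634 days → 16 July 2033.
Office Delay Adjustment: +525 days → 23 December 2034.

December 23, 2034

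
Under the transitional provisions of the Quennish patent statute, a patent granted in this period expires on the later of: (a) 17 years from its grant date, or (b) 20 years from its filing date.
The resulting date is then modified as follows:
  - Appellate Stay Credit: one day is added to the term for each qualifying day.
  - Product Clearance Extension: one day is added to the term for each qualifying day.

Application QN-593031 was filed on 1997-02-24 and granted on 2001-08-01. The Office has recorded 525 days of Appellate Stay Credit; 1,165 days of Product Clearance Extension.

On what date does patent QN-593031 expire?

March 18, 2023

(a) grant + 17 years → 1 August 2018.
(b) filing + 20 years → 24 February 2017.
Later of the two: 1 August 2018.
Appellate Stay Credit: +525 days → 8 January 2020.
Product Clearance Extension: +1165 days → 18 March 2023.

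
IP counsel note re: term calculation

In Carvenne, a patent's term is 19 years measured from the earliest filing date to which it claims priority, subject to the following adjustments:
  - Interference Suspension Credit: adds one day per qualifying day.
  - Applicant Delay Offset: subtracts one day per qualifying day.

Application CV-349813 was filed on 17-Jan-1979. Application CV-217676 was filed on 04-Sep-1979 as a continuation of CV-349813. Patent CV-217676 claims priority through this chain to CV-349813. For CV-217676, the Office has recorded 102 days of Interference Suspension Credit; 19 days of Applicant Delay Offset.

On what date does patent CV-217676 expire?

Earliest priority filing: 17 January 1979.
Base term: 17 January 1979 + 19 years → 17 January 1998.
Interference Suspension Credit: +102 days → 29 April 1998.
Applicant Delay Offset: −19 days → 10 April 1998.

April 10, 1998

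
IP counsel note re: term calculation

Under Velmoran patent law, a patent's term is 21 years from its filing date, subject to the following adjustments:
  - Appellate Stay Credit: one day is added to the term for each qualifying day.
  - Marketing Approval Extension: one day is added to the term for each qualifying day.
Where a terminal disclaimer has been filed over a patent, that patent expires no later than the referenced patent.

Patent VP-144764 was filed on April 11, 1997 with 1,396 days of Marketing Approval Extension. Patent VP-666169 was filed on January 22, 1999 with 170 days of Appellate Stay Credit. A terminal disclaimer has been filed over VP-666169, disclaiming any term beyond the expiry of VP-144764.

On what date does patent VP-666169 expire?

Natural term of VP-666169:
  Base: filing + 21 years → 22 January 2020.
  Appellate Stay Credit: +170 days → 10 July 2020.
Expiry of referenced patent VP-144764:
  Base: filing + 21 years → 11 April 2018.
  Marketing Approval Extension: +1396 days → 5 February 2022.
Terminal disclaimer: VP-666169 expires on the earlier of 10 July 2020 and 5 February 2022.

July 10, 2020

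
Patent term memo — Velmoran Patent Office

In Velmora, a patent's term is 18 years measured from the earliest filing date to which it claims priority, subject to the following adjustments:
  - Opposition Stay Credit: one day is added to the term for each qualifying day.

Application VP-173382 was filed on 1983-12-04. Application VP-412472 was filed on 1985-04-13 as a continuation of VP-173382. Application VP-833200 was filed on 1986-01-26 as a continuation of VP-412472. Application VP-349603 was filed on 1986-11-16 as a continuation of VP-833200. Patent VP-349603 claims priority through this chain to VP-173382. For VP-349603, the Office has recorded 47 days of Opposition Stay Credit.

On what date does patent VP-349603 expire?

Earliest priority filing: 4 December 1983.
Base term: 4 December 1983 + 18 years → 4 December 2001.
Opposition Stay Credit: +47 days → 20 January 2002.

January 20, 2002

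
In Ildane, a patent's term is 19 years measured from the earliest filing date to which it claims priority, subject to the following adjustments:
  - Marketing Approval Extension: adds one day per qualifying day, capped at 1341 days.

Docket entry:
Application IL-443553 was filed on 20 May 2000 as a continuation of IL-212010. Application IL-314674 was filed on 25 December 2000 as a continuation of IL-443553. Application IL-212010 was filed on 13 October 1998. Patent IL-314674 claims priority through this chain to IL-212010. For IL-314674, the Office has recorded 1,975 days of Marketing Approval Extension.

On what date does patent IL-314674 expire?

Earliest priority filing: 13 October 1998.
Base term: 13 October 1998 + 19 years → 13 October 2017.
Marketing Approval Extension: 1975 days claimed exceeds the 1341-day cap, so +1341 days → 15 June 2021.

June 15, 2021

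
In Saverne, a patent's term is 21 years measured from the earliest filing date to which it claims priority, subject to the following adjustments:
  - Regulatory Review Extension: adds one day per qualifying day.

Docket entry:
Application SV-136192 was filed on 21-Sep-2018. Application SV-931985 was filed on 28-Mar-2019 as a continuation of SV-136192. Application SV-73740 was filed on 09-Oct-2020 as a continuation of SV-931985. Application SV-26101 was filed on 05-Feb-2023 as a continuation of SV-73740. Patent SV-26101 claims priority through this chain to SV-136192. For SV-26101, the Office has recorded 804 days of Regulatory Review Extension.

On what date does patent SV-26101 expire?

2041-12-03

Earliest priority filing: 21 September 2018.
Base term: 21 September 2018 + 21 years → 21 September 2039.
Regulatory Review Extension: +804 days → 3 December 2041.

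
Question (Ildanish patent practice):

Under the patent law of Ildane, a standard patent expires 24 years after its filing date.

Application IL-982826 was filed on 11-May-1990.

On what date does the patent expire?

May 11, 2014

Filing date + 24 years → 11 May 2014.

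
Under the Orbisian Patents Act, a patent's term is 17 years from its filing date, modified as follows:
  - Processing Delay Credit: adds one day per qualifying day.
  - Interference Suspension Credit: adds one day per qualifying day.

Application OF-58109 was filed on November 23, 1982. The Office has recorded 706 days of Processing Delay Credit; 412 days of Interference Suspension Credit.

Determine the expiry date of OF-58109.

2002-12-15

Base term: filing date + 17 years → 23 November 1999.
Processing Delay Credit: +706 days → 29 October 2001.
Interference Suspension Credit: +412 days → 15 December 2002.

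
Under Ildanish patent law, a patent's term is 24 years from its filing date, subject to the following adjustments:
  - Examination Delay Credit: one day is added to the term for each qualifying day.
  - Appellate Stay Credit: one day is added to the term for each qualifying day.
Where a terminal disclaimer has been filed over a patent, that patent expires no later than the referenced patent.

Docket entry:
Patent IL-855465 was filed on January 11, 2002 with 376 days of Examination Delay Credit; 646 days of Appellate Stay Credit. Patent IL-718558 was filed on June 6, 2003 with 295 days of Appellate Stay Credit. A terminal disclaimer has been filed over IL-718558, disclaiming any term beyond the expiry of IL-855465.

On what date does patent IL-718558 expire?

Natural term of IL-718558:
  Base: filing + 24 years → 6 June 2027.
  Appellate Stay Credit: +295 days → 27 March 2028.
Expiry of referenced patent IL-855465:
  Base: filing + 24 years → 11 January 2026.
  Examination Delay Credit: +376 days → 22 January 2027.
  Appellate Stay Credit: +646 days → 29 October 2028.
Terminal disclaimer: IL-718558 expires on the earlier of 27 March 2028 and 29 October 2028.

March 27, 2028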